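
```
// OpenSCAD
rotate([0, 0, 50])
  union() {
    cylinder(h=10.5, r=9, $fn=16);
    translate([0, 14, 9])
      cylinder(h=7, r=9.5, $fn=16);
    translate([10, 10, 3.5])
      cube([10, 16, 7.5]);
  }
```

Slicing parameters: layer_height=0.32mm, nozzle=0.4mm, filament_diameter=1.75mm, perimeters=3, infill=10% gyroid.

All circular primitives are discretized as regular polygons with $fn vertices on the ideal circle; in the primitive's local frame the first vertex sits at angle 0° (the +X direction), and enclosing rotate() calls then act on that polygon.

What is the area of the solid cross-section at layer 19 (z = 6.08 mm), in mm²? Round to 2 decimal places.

407.98 mm²

At z = 6.08 mm: the r=9 cylinder gives a regular 16-gon of circumradius 9 (constant along its height) (area = (16/2)·9.000²·sin(360°/16) = 247.98 mm²); the cylinder at (0, 14) is not intersected at this z (z outside [9, 16]); the cube at (10, 10) (footprint 10×16) is included at this height (area 160.00 mm²); Merging all regions: the 2 present regions are separate (no shared area or edge), so areas and boundary lengths simply add and each stays a separate island — area = 407.98 mm²; (whole slice rotated 50° about Z — lengths, areas and connectivity unchanged). Overall, the cross-section has 2 separate islands. Net area = 407.98 mm².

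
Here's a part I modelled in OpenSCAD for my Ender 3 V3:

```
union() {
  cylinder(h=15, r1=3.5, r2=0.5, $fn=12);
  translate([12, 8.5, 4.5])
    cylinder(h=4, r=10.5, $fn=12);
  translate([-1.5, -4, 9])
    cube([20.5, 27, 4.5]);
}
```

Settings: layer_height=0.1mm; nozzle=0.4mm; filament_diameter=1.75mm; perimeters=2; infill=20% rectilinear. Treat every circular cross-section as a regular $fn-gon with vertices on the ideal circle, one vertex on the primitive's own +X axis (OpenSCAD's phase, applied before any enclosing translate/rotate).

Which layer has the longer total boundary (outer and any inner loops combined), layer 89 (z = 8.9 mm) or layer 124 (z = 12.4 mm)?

layer 124 (z = 12.4 mm)

Layer 89 (z = 8.9): the cone: at t=0.593 of its height the radius interpolates to r₁+(r₂−r₁)t = 1.720, giving a regular 12-gon of that circumradius (perimeter = 2·12·1.720·sin(180°/12) = 10.68 mm); the cylinder at (12, 8.5) does not reach this height (z outside [4.5, 8.5]); the cube at (-1.5, -4) does not reach this height (z outside [9, 13.5]); Merging all regions: only the cone is present, so the union is just that shape — boundary = 10.68 mm. So its perimeter = 10.68 mm. Layer 124 (z = 12.4): the cone (r1=3.5→r2=0.5) has section circumradius 1.020 here — a regular 12-gon (perimeter = 2·12·1.020·sin(180°/12) = 6.34 mm); the cylinder at (12, 8.5) does not reach this height (z outside [4.5, 8.5]); the cube at (-1.5, -4) (footprint 20.5×27) is included at this height (perimeter 95.00 mm); Combining (union): the cone lies entirely inside the 20.5×27 cube at (-1.5, -4), so the union is just the 20.5×27 cube at (-1.5, -4) — boundary = 95.00 mm. So its perimeter = 95.00 mm. Layer 124 is larger (95.00 vs 10.68 mm).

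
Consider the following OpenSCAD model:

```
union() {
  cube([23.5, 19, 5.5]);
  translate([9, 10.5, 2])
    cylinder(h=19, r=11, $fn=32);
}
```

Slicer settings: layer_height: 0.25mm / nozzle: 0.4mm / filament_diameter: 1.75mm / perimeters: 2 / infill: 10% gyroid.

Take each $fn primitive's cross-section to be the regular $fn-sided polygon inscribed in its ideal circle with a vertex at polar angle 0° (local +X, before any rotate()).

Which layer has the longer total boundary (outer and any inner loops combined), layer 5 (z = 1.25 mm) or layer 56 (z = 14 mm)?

Layer 5 (z = 1.25): the 23.5×19 cube contributes its full rectangle (perimeter 85.00 mm); the cylinder at (9, 10.5) does not reach this height (z outside [2, 21]); Taking the union: only the 23.5×19 cube is present, so the union is just that shape — boundary = 85.00 mm. So its perimeter = 85.00 mm. Layer 56 (z = 14): the cube does not reach this height (z outside [0, 5.5]); the r=11 cylinder at (9, 10.5) gives a regular 32-gon of circumradius 11 (constant along its height) (perimeter = 2·32·11.000·sin(180°/32) = 69.00 mm); Merging all regions: only the r=11 cylinder at (9, 10.5) is present, so the union is just that shape — boundary = 69.00 mm. So its perimeter = 69.00 mm. Layer 5 is larger (85.00 vs 69.00 mm).

layer 5 (z = 1.25 mm)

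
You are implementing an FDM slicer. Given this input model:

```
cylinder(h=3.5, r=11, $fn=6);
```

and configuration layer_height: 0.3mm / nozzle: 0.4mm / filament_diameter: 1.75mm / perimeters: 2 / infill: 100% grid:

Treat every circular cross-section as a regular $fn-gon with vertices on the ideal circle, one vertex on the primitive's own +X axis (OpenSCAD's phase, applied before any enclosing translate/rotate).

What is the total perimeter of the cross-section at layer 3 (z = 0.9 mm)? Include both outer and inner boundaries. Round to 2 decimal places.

At z = 0.9 mm: the r=11 cylinder contributes a regular 6-gon of circumradius 11 (perimeter = 2·6·11.000·sin(180°/6) = 66.00 mm). Overall, the cross-section is a single solid region. Total boundary length (outer) = 66.00 mm.

66.00 mm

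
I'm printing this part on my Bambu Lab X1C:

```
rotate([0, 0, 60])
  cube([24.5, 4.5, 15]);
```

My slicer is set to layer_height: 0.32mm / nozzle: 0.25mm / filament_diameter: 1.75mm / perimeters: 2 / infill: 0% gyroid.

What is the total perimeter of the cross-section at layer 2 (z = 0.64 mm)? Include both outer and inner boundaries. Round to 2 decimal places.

58.00 mm

At z = 0.64 mm: the cube is present — its section is the full 24.5×4.5 rectangle (perimeter 58.00 mm); (rotated 60° about Z; rotation is an isometry so areas/perimeters/island counts are preserved). Overall, the cross-section is a single solid region. Total boundary length (outer) = 58.00 mm.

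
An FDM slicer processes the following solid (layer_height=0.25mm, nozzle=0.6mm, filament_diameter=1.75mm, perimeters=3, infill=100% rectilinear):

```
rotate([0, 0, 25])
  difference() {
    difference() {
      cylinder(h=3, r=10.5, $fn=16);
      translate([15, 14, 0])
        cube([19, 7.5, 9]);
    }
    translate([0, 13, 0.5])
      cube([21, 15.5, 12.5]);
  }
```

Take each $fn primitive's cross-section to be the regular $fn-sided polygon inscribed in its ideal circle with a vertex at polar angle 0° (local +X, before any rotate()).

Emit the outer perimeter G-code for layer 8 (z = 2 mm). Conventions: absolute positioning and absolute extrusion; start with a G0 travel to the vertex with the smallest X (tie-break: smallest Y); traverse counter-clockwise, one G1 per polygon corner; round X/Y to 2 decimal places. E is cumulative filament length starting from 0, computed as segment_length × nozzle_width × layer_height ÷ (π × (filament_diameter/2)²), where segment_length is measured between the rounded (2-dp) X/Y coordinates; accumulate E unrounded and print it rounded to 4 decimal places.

G0 X-10.49 Y-0.46 Z2.00
G1 X-9.52 Y-4.44 E0.2555
G1 X-7.09 Y-7.74 E0.5110
G1 X-3.59 Y-9.87 E0.7666
G1 X0.46 Y-10.49 E1.0221
G1 X4.44 Y-9.52 E1.2775
G1 X7.74 Y-7.09 E1.5331
G1 X9.87 Y-3.59 E1.7886
G1 X10.49 Y0.46 E2.0441
G1 X9.52 Y4.44 E2.2996
G1 X7.09 Y7.74 E2.5552
G1 X3.59 Y9.87 E2.8107
G1 X-0.46 Y10.49 E3.0662
G1 X-4.44 Y9.52 E3.3217
G1 X-7.74 Y7.09 E3.5772
G1 X-9.87 Y3.59 E3.8327
G1 X-10.49 Y-0.46 E4.0883

At z = 2 mm: the r=10.5 cylinder contributes a regular 16-gon of circumradius 10.5; the 19×7.5 cube at (15, 14) contributes its full rectangle; After the difference (first − rest): starting from the r=10.5 cylinder, the 19×7.5 cube at (15, 14) misses the remaining region (no effect) — 1 connected region; the cube at (0, 13) (footprint 21×15.5) is included at this height; Taking the first minus the rest: starting from the result so far, the 21×15.5 cube at (0, 13) misses the remaining region (no effect) — 1 connected region; (whole slice rotated 25° about Z — lengths, areas and connectivity unchanged). The outline is a single polygon with 16 vertices. Extrusion per mm of travel: 0.6 × 0.25 / (π × 0.875²) = 0.062363. Accumulating E over each segment gives final E = 4.0883.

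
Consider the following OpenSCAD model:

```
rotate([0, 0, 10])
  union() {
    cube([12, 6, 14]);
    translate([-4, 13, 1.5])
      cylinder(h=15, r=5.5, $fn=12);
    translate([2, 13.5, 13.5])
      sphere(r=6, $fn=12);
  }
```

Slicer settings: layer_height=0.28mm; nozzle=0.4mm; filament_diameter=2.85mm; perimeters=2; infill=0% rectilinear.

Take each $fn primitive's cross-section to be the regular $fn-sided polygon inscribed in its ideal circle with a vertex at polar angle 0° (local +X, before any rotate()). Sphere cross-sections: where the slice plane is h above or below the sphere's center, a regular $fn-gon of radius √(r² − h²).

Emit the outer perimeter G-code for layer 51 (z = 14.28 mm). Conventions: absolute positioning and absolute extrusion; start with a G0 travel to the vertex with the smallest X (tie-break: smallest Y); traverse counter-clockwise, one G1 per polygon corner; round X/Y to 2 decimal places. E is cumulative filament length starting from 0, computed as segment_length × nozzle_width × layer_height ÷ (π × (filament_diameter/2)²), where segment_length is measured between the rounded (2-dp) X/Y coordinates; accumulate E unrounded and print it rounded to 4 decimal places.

At z = 14.28 mm: the cube is absent (z outside [0, 14]); the cylinder at (-4, 13): section is a regular 12-gon, circumradius r=5.5; the sphere at (2, 13.5): section is a regular 12-gon, circumradius = √(r²−h²) = √(6²−0.78²) = 5.949; Taking the union: the regions partially overlap (shared area 34.27 mm²), so overlapping operands fuse into one piece — 1 connected region; (whole slice rotated 10° about Z — lengths, areas and connectivity unchanged). The outline is a single polygon with 19 vertices. Extrusion per mm of travel: 0.4 × 0.28 / (π × 1.425²) = 0.017557. Accumulating E over each segment gives final E = 0.8494.

G0 X-11.61 Y11.15 Z14.28
G1 X-10.41 Y8.57 E0.0500
G1 X-8.08 Y6.94 E0.0999
G1 X-5.24 Y6.69 E0.1499
G1 X-2.66 Y7.89 E0.1999
G1 X-2.50 Y8.12 E0.2048
G1 X-2.41 Y8.05 E0.2068
G1 X0.66 Y7.78 E0.2609
G1 X3.45 Y9.08 E0.3150
G1 X5.22 Y11.61 E0.3692
G1 X5.48 Y14.68 E0.4233
G1 X4.18 Y17.47 E0.4773
G1 X1.66 Y19.23 E0.5313
G1 X-1.41 Y19.50 E0.5854
G1 X-4.20 Y18.20 E0.6394
G1 X-4.81 Y17.32 E0.6582
G1 X-7.15 Y17.52 E0.6994
G1 X-9.73 Y16.32 E0.7494
G1 X-11.36 Y13.99 E0.7993
G1 X-11.61 Y11.15 E0.8494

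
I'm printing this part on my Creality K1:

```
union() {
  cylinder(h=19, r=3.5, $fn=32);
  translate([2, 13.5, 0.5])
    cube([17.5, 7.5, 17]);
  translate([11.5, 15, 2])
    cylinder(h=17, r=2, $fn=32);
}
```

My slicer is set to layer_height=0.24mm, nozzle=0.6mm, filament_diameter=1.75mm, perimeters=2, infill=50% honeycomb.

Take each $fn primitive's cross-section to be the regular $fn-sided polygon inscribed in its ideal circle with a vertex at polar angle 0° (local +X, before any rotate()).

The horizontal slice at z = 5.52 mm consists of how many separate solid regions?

At z = 5.52 mm: the r=3.5 cylinder gives a regular 32-gon of circumradius 3.5 (constant along its height); the 17.5×7.5 cube at (2, 13.5) contributes its full rectangle; the r=2 cylinder at (11.5, 15) contributes a regular 32-gon of circumradius 2; Merging all regions: the regions partially overlap (shared area 11.60 mm²), so overlapping operands fuse into one piece — 2 connected regions. The result has 2 disconnected regions.

2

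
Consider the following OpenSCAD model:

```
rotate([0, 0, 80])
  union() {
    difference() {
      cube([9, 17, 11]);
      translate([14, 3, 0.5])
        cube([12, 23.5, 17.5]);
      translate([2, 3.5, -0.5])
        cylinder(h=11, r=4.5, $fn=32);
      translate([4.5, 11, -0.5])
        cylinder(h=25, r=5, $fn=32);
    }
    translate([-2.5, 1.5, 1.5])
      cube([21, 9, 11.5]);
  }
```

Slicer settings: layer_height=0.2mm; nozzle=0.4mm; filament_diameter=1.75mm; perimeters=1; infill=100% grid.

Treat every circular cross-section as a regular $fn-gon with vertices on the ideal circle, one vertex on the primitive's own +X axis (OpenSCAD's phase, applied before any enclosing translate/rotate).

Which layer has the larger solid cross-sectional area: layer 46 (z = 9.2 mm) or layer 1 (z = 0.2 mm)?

Layer 46 (z = 9.2): the cube is present — its section is the full 9×17 rectangle (area 153.00 mm²); the 12×23.5 cube at (14, 3) contributes its full rectangle (area 282.00 mm²); the r=4.5 cylinder at (2, 3.5) contributes a regular 32-gon of circumradius 4.5 (area = (32/2)·4.500²·sin(360°/32) = 63.21 mm²); the r=5 cylinder at (4.5, 11) gives a regular 32-gon of circumradius 5 (constant along its height) (area = (32/2)·5.000²·sin(360°/32) = 78.04 mm²); Subtracting the remaining from the first: starting from the 9×17 cube (153.00 mm²), the 12×23.5 cube at (14, 3) misses the remaining region (no effect); the r=4.5 cylinder at (2, 3.5) partially overlaps it — only the 45.38 mm² overlap (of its 63.21 mm²) is removed, clipping the outline; the r=5 cylinder at (4.5, 11) partially overlaps it — only the 69.72 mm² overlap (of its 78.04 mm²) is removed, clipping the outline — area = 37.90 mm²; the cube at (-2.5, 1.5) is present — its section is the full 21×9 rectangle (area 189.00 mm²); Combining (union): the regions partially overlap — summed areas 226.90 mm² minus the doubly-counted overlap 16.27 mm² gives 210.63 mm² — area = 210.63 mm²; (rotated 80° about Z; rotation is an isometry so areas/perimeters/island counts are preserved). So its area = 210.63 mm². Layer 1 (z = 0.2): the cube (footprint 9×17) is included at this height (area 153.00 mm²); the cube at (14, 3) is not intersected at this z (z outside [0.5, 18]); the r=4.5 cylinder at (2, 3.5) contributes a regular 32-gon of circumradius 4.5 (area = (32/2)·4.500²·sin(360°/32) = 63.21 mm²); the r=5 cylinder at (4.5, 11) contributes a regular 32-gon of circumradius 5 (area = (32/2)·5.000²·sin(360°/32) = 78.04 mm²); After the difference (first − rest): starting from the 9×17 cube (153.00 mm²), the r=4.5 cylinder at (2, 3.5) partially overlaps it — only the 45.38 mm² overlap (of its 63.21 mm²) is removed, clipping the outline; the r=5 cylinder at (4.5, 11) partially overlaps it — only the 69.72 mm² overlap (of its 78.04 mm²) is removed, clipping the outline — area = 37.90 mm²; the cube at (-2.5, 1.5) is absent (z outside [1.5, 13]); Combining (union): only the result so far is present, so the union is just that shape — area = 37.90 mm²; (whole slice rotated 80° about Z — lengths, areas and connectivity unchanged). So its area = 37.90 mm². Layer 46 is larger (210.63 vs 37.90 mm²).

layer 46 (z = 9.2 mm)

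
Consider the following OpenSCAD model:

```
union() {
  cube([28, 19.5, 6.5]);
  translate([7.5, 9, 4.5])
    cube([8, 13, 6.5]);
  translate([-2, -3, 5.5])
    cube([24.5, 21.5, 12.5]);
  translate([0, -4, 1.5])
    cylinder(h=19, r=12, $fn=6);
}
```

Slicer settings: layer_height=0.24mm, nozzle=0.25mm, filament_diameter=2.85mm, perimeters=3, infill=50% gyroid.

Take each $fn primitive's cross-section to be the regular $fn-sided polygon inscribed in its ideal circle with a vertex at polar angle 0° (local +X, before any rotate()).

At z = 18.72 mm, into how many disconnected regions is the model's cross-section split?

1

At z = 18.72 mm: the cube is not intersected at this z (z outside [0, 6.5]); the cube at (7.5, 9) is not intersected at this z (z outside [4.5, 11]); the cube at (-2, -3) is absent (z outside [5.5, 18]); the r=12 cylinder at (0, -4) contributes a regular 6-gon of circumradius 12; Combining (union): only the r=12 cylinder at (0, -4) is present, so the union is just that shape — 1 connected region. The result has 1 disconnected region.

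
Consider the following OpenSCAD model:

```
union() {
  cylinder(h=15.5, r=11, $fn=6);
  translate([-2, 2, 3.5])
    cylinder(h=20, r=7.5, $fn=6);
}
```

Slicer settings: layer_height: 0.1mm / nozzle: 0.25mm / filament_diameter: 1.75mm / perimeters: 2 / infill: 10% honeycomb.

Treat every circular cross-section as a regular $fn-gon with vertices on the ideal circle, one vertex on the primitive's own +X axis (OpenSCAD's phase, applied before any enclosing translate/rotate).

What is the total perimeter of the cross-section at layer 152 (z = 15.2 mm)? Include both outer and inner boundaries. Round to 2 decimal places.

At z = 15.2 mm: the r=11 cylinder gives a regular 6-gon of circumradius 11 (constant along its height) (perimeter = 2·6·11.000·sin(180°/6) = 66.00 mm); the r=7.5 cylinder at (-2, 2) gives a regular 6-gon of circumradius 7.5 (constant along its height) (perimeter = 2·6·7.500·sin(180°/6) = 45.00 mm); Merging all regions: the r=7.5 cylinder at (-2, 2) lies entirely inside the r=11 cylinder, so the union is just the r=11 cylinder — boundary = 66.00 mm. Overall, the cross-section is a single solid region. Total boundary length (outer) = 66.00 mm.

66.00 mm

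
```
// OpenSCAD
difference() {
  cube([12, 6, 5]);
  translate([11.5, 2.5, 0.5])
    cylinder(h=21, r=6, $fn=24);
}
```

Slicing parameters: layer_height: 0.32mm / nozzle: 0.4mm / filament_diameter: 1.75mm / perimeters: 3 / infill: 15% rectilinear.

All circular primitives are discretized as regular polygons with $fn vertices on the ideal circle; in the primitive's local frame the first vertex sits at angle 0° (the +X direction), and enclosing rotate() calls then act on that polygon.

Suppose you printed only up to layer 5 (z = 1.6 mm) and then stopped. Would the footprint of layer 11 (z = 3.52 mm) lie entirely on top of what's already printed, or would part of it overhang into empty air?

entirely on top

Compare the two slices. At z = 1.6: the cube (footprint 12×6) is included at this height (area 72.00 mm²); the r=6 cylinder at (11.5, 2.5) contributes a regular 24-gon of circumradius 6 (area = (24/2)·6.000²·sin(360°/24) = 111.81 mm²); After the difference (first − rest): starting from the 12×6 cube (72.00 mm²), the r=6 cylinder at (11.5, 2.5) partially overlaps it — only the 37.08 mm² overlap (of its 111.81 mm²) is removed, clipping the outline — area = 34.92 mm². At z = 3.52: the 12×6 cube contributes its full rectangle (area 72.00 mm²); the r=6 cylinder at (11.5, 2.5) gives a regular 24-gon of circumradius 6 (constant along its height) (area = (24/2)·6.000²·sin(360°/24) = 111.81 mm²); After the difference (first − rest): starting from the 12×6 cube (72.00 mm²), the r=6 cylinder at (11.5, 2.5) partially overlaps it — only the 37.08 mm² overlap (of its 111.81 mm²) is removed, clipping the outline — area = 34.92 mm². Checking containment: the cross-section at z = 3.52 is a subset of the cross-section at z = 1.6.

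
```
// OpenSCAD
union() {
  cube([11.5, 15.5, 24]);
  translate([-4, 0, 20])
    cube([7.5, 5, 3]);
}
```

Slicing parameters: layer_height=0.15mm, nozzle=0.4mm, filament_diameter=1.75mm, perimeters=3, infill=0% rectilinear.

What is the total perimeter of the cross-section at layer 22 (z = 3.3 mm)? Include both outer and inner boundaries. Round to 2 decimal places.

54.00 mm

At z = 3.3 mm: the cube is present — its section is the full 11.5×15.5 rectangle (perimeter 54.00 mm); the cube at (-4, 0) is not intersected at this z (z outside [20, 23]); Merging all regions: only the 11.5×15.5 cube is present, so the union is just that shape — boundary = 54.00 mm. Overall, the cross-section is a single solid region. Total boundary length (outer) = 54.00 mm.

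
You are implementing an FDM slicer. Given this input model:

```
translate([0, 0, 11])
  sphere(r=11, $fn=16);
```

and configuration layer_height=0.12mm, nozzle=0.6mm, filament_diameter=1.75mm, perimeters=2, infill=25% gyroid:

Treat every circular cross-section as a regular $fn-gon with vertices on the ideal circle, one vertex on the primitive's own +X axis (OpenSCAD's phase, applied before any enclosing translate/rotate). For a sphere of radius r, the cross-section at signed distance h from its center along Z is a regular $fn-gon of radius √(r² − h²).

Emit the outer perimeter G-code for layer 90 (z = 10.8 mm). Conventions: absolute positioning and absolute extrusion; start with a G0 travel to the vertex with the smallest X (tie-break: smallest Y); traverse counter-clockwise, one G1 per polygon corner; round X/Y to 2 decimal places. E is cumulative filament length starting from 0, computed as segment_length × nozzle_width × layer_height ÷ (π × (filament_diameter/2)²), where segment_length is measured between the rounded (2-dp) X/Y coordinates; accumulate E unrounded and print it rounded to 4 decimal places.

G0 X-11.00 Y0.00 Z10.80
G1 X-10.16 Y-4.21 E0.1285
G1 X-7.78 Y-7.78 E0.2569
G1 X-4.21 Y-10.16 E0.3854
G1 X0.00 Y-11.00 E0.5139
G1 X4.21 Y-10.16 E0.6424
G1 X7.78 Y-7.78 E0.7708
G1 X10.16 Y-4.21 E0.8993
G1 X11.00 Y0.00 E1.0278
G1 X10.16 Y4.21 E1.1563
G1 X7.78 Y7.78 E1.2847
G1 X4.21 Y10.16 E1.4131
G1 X0.00 Y11.00 E1.5417
G1 X-4.21 Y10.16 E1.6702
G1 X-7.78 Y7.78 E1.7986
G1 X-10.16 Y4.21 E1.9270
G1 X-11.00 Y0.00 E2.0555

At z = 10.8 mm: the r=11 sphere contributes a regular 16-gon of circumradius √(11²−0.2²) = 10.998. The outline is a single polygon with 16 vertices. Extrusion per mm of travel: 0.6 × 0.12 / (π × 0.875²) = 0.029934. Accumulating E over each segment gives final E = 2.0555.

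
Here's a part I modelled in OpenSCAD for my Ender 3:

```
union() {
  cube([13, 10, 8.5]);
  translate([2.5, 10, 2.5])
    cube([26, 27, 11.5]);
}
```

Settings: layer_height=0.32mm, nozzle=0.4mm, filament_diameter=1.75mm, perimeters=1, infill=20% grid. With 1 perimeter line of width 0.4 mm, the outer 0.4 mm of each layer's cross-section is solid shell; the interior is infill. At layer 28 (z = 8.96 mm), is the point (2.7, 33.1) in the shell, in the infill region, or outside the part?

shell

At z = 8.96 mm: the cube is absent (z outside [0, 8.5]); the cube at (2.5, 10) (footprint 26×27) is included at this height; Combining (union): only the 26×27 cube at (2.5, 10) is present, so the union is just that shape — 1 connected region. Overall, the cross-section is a single solid region. The nearest boundary edge runs (2.50, 37.00)→(2.50, 10.00); distance from the point to it = 0.20 mm. The point is inside the cross-section, 0.20 mm from the nearest boundary — within the 0.4 mm shell band (1 × 0.4).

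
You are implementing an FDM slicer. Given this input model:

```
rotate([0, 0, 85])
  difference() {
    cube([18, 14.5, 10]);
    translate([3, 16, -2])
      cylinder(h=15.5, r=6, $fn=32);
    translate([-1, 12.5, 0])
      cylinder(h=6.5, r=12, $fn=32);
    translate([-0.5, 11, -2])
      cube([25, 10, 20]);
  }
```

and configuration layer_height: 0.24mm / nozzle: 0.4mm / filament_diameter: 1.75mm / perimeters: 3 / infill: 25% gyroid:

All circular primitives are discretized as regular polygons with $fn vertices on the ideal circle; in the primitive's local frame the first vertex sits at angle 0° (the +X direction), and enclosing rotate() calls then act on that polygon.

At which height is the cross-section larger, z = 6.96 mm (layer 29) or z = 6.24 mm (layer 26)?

Layer 29 (z = 6.96): the cube is present — its section is the full 18×14.5 rectangle (area 261.00 mm²); the r=6 cylinder at (3, 16) gives a regular 32-gon of circumradius 6 (constant along its height) (area = (32/2)·6.000²·sin(360°/32) = 112.37 mm²); the cylinder at (-1, 12.5) does not reach this height (z outside [0, 6.5]); the cube at (-0.5, 11) (footprint 25×10) is included at this height (area 250.00 mm²); After the difference (first − rest): starting from the 18×14.5 cube (261.00 mm²), the r=6 cylinder at (3, 16) partially overlaps it — only the 31.87 mm² overlap (of its 112.37 mm²) is removed, clipping the outline; the 25×10 cube at (-0.5, 11) partially overlaps it — only the 35.47 mm² overlap (of its 250.00 mm²) is removed, clipping the outline — area = 193.66 mm²; (rotated 85° about Z; rotation is an isometry so areas/perimeters/island counts are preserved). So its area = 193.66 mm². Layer 26 (z = 6.24): the 18×14.5 cube contributes its full rectangle (area 261.00 mm²); the r=6 cylinder at (3, 16) contributes a regular 32-gon of circumradius 6 (area = (32/2)·6.000²·sin(360°/32) = 112.37 mm²); the cylinder at (-1, 12.5): section is a regular 32-gon, circumradius r=12 (area = (32/2)·12.000²·sin(360°/32) = 449.49 mm²); the cube at (-0.5, 11) (footprint 25×10) is included at this height (area 250.00 mm²); Subtracting the remaining from the first: starting from the 18×14.5 cube (261.00 mm²), the r=6 cylinder at (3, 16) partially overlaps it — only the 31.87 mm² overlap (of its 112.37 mm²) is removed, clipping the outline; the r=12 cylinder at (-1, 12.5) partially overlaps it — only the 90.35 mm² overlap (of its 449.49 mm²) is removed, clipping the outline; the 25×10 cube at (-0.5, 11) partially overlaps it — only the 24.81 mm² overlap (of its 250.00 mm²) is removed, clipping the outline — area = 113.97 mm²; (whole slice rotated 85° about Z — lengths, areas and connectivity unchanged). So its area = 113.97 mm². Layer 29 is larger (193.66 vs 113.97 mm²).

layer 29 (z = 6.96 mm)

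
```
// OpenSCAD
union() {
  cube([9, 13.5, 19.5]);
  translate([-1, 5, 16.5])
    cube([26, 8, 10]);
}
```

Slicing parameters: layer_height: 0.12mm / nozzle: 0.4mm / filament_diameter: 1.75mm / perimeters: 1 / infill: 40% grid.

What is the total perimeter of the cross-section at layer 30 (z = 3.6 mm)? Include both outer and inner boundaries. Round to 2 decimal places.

At z = 3.6 mm: the cube (footprint 9×13.5) is included at this height (perimeter 45.00 mm); the cube at (-1, 5) is absent (z outside [16.5, 26.5]); Merging all regions: only the 9×13.5 cube is present, so the union is just that shape — boundary = 45.00 mm. Overall, the cross-section is a single solid region. Total boundary length (outer) = 45.00 mm.

45.00 mm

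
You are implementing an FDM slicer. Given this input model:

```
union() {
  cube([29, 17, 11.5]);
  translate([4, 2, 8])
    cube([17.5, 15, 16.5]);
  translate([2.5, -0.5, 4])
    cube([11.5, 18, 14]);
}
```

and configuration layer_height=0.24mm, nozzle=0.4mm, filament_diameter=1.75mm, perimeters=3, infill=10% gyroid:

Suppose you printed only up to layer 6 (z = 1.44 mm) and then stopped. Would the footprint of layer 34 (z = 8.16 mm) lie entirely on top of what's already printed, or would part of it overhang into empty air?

Compare the two slices. At z = 1.44: the cube (footprint 29×17) is included at this height (area 493.00 mm²); the cube at (4, 2) is absent (z outside [8, 24.5]); the cube at (2.5, -0.5) is absent (z outside [4, 18]); Merging all regions: only the 29×17 cube is present, so the union is just that shape — area = 493.00 mm². At z = 8.16: the cube (footprint 29×17) is included at this height (area 493.00 mm²); the cube at (4, 2) is present — its section is the full 17.5×15 rectangle (area 262.50 mm²); the cube at (2.5, -0.5) is present — its section is the full 11.5×18 rectangle (area 207.00 mm²); Taking the union: the regions partially overlap — summed areas 962.50 mm² minus the doubly-counted overlap 458.00 mm² gives 504.50 mm² — area = 504.50 mm². Checking containment: at z = 8.16 the cross-section extends beyond the z = 1.44 cross-section by about 11.50 mm².

part overhangs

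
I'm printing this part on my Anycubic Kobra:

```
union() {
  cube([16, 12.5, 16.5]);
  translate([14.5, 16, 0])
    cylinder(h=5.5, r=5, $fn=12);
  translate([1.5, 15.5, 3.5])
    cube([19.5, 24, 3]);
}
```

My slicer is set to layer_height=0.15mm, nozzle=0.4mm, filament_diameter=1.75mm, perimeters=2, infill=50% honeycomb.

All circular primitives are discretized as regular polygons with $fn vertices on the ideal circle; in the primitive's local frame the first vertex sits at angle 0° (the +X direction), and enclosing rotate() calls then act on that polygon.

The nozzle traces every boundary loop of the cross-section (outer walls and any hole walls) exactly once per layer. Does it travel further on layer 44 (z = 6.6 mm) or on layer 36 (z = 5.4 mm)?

layer 36 (z = 5.4 mm)

Layer 44 (z = 6.6): the 16×12.5 cube contributes its full rectangle (perimeter 57.00 mm); the cylinder at (14.5, 16) is absent (z outside [0, 5.5]); the cube at (1.5, 15.5) does not reach this height (z outside [3.5, 6.5]); Combining (union): only the 16×12.5 cube is present, so the union is just that shape — boundary = 57.00 mm. So its perimeter = 57.00 mm. Layer 36 (z = 5.4): the cube is present — its section is the full 16×12.5 rectangle (perimeter 57.00 mm); the cylinder at (14.5, 16): section is a regular 12-gon, circumradius r=5 (perimeter = 2·12·5.000·sin(180°/12) = 31.06 mm); the 19.5×24 cube at (1.5, 15.5) contributes its full rectangle (perimeter 87.00 mm); Combining (union): the regions partially overlap (shared area 47.64 mm²), so the edge portions inside another operand are dropped and the merged outline is re-measured after clipping — boundary = 137.52 mm. So its perimeter = 137.52 mm. Layer 36 is larger (137.52 vs 57.00 mm).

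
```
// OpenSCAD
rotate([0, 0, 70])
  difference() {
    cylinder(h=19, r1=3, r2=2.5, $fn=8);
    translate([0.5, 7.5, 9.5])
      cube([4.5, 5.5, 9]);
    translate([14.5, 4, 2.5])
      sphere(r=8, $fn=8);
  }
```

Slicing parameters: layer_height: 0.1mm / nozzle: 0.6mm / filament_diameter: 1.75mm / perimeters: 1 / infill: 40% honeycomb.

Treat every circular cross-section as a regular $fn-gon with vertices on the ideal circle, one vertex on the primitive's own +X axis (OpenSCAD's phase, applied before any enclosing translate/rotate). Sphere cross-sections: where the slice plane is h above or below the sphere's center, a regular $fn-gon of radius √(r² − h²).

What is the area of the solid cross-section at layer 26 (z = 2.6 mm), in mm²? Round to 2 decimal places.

At z = 2.6 mm: the cone (r1=3→r2=2.5) has section circumradius 2.932 here — a regular 8-gon (area = (8/2)·2.932²·sin(360°/8) = 24.31 mm²); the cube at (0.5, 7.5) is not intersected at this z (z outside [9.5, 18.5]); the sphere at (14.5, 4): section is a regular 8-gon, circumradius = √(r²−h²) = √(8²−0.1²) = 7.999 (area = (8/2)·7.999²·sin(360°/8) = 180.99 mm²); After the difference (first − rest): starting from the cone (24.31 mm²), the r=8 sphere at (14.5, 4) misses the remaining region (no effect) — area = 24.31 mm²; (rotated 70° about Z; rotation is an isometry so areas/perimeters/island counts are preserved). Overall, the cross-section is a single solid region. Net area = 24.31 mm².

24.31 mm²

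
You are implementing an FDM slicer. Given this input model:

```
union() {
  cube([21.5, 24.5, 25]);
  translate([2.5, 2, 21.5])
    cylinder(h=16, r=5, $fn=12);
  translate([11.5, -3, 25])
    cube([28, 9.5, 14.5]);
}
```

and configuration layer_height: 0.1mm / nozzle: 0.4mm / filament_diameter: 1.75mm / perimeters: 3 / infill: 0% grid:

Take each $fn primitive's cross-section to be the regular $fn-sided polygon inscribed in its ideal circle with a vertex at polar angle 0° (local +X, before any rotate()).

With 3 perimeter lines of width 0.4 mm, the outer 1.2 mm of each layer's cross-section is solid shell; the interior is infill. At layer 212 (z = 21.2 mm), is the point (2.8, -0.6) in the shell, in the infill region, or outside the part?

At z = 21.2 mm: the cube is present — its section is the full 21.5×24.5 rectangle; the cylinder at (2.5, 2) is absent (z outside [21.5, 37.5]); the cube at (11.5, -3) does not reach this height (z outside [25, 39.5]); Taking the union: only the 21.5×24.5 cube is present, so the union is just that shape — 1 connected region. Overall, the cross-section is a single solid region. The nearest boundary edge runs (0.00, 0.00)→(21.50, 0.00); distance from the point to it = 0.60 mm. The point is not inside any of the regions above, so it lies outside the cross-section (0.60 mm from the nearest boundary).

outside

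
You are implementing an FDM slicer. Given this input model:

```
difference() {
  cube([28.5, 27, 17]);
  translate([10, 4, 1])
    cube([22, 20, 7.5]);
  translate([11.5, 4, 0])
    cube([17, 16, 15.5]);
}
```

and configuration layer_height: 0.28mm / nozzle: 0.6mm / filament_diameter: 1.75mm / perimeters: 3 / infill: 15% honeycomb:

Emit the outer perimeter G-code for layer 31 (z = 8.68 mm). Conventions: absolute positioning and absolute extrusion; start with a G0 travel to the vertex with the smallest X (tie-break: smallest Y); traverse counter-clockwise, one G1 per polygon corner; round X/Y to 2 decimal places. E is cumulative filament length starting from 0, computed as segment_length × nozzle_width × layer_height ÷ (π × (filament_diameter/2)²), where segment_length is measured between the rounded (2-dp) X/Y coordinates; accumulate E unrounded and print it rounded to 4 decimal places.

At z = 8.68 mm: the cube is present — its section is the full 28.5×27 rectangle; the cube at (10, 4) does not reach this height (z outside [1, 8.5]); the cube at (11.5, 4) is present — its section is the full 17×16 rectangle; After the difference (first − rest): starting from the 28.5×27 cube, the 17×16 cube at (11.5, 4) lies inside it touching the edge (removes its full 272.00 mm²) — 1 connected region. The outline is a single polygon with 8 vertices. Extrusion per mm of travel: 0.6 × 0.28 / (π × 0.875²) = 0.069846. Accumulating E over each segment gives final E = 10.1277.

G0 X0.00 Y0.00 Z8.68
G1 X28.50 Y0.00 E1.9906
G1 X28.50 Y4.00 E2.2700
G1 X11.50 Y4.00 E3.4574
G1 X11.50 Y20.00 E4.5749
G1 X28.50 Y20.00 E5.7623
G1 X28.50 Y27.00 E6.2512
G1 X0.00 Y27.00 E8.2419
G1 X0.00 Y0.00 E10.1277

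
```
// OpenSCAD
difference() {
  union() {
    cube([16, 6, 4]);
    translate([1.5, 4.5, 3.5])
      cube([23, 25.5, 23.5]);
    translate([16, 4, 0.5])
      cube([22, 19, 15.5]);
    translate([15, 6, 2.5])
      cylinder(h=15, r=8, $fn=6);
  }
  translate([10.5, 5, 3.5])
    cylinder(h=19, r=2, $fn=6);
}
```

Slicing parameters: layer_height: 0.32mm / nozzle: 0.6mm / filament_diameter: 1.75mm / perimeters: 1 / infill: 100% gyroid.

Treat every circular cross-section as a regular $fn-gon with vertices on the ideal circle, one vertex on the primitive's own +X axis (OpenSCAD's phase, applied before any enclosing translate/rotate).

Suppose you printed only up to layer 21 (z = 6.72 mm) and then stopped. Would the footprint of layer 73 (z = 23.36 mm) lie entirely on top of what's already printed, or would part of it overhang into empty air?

Compare the two slices. At z = 6.72: the cube does not reach this height (z outside [0, 4]); the 23×25.5 cube at (1.5, 4.5) contributes its full rectangle (area 586.50 mm²); the cube at (16, 4) (footprint 22×19) is included at this height (area 418.00 mm²); the cylinder at (15, 6): section is a regular 6-gon, circumradius r=8 (area = (6/2)·8.000²·sin(360°/6) = 166.28 mm²); Taking the union: the regions partially overlap — summed areas 1170.78 mm² minus the doubly-counted overlap 266.08 mm² gives 904.69 mm² — area = 904.69 mm²; the r=2 cylinder at (10.5, 5) contributes a regular 6-gon of circumradius 2 (area = (6/2)·2.000²·sin(360°/6) = 10.39 mm²); Taking the first minus the rest: starting from that combined region (904.69 mm²), the r=2 cylinder at (10.5, 5) lies wholly inside it (removes its full 10.39 mm² and its 12.00 mm outline becomes a hole wall) — area = 894.30 mm². At z = 23.36: the cube is absent (z outside [0, 4]); the cube at (1.5, 4.5) is present — its section is the full 23×25.5 rectangle (area 586.50 mm²); the cube at (16, 4) is not intersected at this z (z outside [0.5, 16]); the cylinder at (15, 6) does not reach this height (z outside [2.5, 17.5]); Taking the union: only the 23×25.5 cube at (1.5, 4.5) is present, so the union is just that shape — area = 586.50 mm²; the cylinder at (10.5, 5) is not intersected at this z (z outside [3.5, 22.5]); Subtracting the remaining from the first: none of the subtracted shapes is present at this height, so that combined region is unchanged — area = 586.50 mm². Checking containment: at z = 23.36 the cross-section extends beyond the z = 6.72 cross-section by about 7.05 mm².

part overhangs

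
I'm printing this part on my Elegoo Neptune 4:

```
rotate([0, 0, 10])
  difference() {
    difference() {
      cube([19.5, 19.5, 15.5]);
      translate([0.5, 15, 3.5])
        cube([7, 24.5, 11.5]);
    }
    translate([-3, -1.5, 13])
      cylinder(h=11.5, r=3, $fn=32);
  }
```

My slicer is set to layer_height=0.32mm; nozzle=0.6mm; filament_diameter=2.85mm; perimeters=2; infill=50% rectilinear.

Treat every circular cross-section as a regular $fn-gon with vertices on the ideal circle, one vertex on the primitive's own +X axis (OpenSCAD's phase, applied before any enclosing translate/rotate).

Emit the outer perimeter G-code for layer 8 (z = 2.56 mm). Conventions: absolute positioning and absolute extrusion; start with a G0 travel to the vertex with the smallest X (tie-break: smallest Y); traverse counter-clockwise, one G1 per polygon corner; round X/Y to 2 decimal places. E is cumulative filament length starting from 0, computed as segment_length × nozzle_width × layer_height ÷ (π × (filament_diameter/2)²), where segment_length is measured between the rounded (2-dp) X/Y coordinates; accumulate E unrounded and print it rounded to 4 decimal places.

At z = 2.56 mm: the cube (footprint 19.5×19.5) is included at this height; the cube at (0.5, 15) does not reach this height (z outside [3.5, 15]); Subtracting the remaining from the first: none of the subtracted shapes is present at this height, so the 19.5×19.5 cube is unchanged — 1 connected region; the cylinder at (-3, -1.5) does not reach this height (z outside [13, 24.5]); Subtracting the remaining from the first: none of the subtracted shapes is present at this height, so the result so far is unchanged — 1 connected region; (rotated 10° about Z; rotation is an isometry so areas/perimeters/island counts are preserved). The outline is a single polygon with 4 vertices. Extrusion per mm of travel: 0.6 × 0.32 / (π × 1.425²) = 0.030097. Accumulating E over each segment gives final E = 2.3474.

G0 X-3.39 Y19.20 Z2.56
G1 X0.00 Y0.00 E0.5868
G1 X19.20 Y3.39 E1.1736
G1 X15.82 Y22.59 E1.7603
G1 X-3.39 Y19.20 E2.3474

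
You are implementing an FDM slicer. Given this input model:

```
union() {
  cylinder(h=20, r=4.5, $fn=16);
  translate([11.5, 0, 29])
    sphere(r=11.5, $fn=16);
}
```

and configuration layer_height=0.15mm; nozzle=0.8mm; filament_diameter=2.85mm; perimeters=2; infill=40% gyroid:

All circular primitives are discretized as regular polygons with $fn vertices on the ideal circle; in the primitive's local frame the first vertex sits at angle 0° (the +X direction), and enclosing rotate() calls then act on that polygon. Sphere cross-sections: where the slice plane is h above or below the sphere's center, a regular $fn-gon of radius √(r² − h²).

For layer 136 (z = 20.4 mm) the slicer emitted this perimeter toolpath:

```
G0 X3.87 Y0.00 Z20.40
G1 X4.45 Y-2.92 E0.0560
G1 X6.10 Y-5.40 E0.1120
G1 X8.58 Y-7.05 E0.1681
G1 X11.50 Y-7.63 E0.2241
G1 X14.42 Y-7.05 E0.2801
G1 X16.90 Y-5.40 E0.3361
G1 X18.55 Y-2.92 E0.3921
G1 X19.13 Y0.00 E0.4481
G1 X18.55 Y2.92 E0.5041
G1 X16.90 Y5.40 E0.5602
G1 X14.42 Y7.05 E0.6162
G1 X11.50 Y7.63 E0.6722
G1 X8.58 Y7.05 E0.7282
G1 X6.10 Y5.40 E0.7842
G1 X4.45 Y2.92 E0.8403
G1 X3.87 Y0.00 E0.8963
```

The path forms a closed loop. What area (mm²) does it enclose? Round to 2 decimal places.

Apply the shoelace formula to the sequence of (X, Y) vertices; enclosed area = 178.33 mm².

178.33 mm²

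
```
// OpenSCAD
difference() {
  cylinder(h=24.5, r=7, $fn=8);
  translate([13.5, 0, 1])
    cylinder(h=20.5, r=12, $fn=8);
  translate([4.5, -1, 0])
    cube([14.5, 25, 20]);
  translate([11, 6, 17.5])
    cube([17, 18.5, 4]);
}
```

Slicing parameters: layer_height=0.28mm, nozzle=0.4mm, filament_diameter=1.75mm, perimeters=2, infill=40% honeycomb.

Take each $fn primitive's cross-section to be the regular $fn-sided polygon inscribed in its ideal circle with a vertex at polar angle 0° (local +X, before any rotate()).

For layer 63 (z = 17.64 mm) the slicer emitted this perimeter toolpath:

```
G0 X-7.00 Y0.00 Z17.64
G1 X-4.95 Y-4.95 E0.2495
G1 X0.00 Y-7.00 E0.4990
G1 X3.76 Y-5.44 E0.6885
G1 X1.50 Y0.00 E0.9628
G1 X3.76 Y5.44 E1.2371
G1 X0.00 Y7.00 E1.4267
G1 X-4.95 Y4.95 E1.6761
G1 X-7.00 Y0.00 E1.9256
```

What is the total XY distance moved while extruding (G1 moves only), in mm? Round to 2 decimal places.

41.35 mm

Sum the Euclidean lengths of each G1 segment: total = 41.35 mm.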